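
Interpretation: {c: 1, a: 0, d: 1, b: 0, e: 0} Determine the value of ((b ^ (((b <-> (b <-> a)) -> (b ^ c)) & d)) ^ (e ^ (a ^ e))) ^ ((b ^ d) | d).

b <-> a = 0 <-> 0 = 1
b <-> (b <-> a) = 0 <-> 1 = 0
b ^ c = 0 ^ 1 = 1
(b <-> (b <-> a)) -> (b ^ c) = 0 -> 1 = 1
((b <-> (b <-> a)) -> (b ^ c)) & d = 1 & 1 = 1
b ^ (((b <-> (b <-> a)) -> (b ^ c)) & d) = 0 ^ 1 = 1
a ^ e = 0 ^ 0 = 0
e ^ (a ^ e) = 0 ^ 0 = 0
(b ^ (((b <-> (b <-> a)) -> (b ^ c)) & d)) ^ (e ^ (a ^ e)) = 1 ^ 0 = 1
b ^ d = 0 ^ 1 = 1
(b ^ d) | d = 1 | 1 = 1
((b ^ (((b <-> (b <-> a)) -> (b ^ c)) & d)) ^ (e ^ (a ^ e))) ^ ((b ^ d) | d) = 1 ^ 1 = 0

0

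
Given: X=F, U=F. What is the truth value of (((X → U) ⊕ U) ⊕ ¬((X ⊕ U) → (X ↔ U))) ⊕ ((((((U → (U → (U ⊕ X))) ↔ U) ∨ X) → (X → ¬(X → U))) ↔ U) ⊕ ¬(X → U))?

T

Substituting X=F, U=F:
X → U = F → F = T
(X → U) ⊕ U = T ⊕ F = T
X ⊕ U = F ⊕ F = F
X ↔ U = F ↔ F = T
(X ⊕ U) → (X ↔ U) = F → T = T
¬((X ⊕ U) → (X ↔ U)) = ¬T = F
((X → U) ⊕ U) ⊕ ¬((X ⊕ U) → (X ↔ U)) = T ⊕ F = T
U ⊕ X = F ⊕ F = F
U → (U ⊕ X) = F → F = T
U → (U → (U ⊕ X)) = F → T = T
(U → (U → (U ⊕ X))) ↔ U = T ↔ F = F
((U → (U → (U ⊕ X))) ↔ U) ∨ X = F ∨ F = F
X → U = F → F = T
¬(X → U) = ¬T = F
X → ¬(X → U) = F → F = T
(((U → (U → (U ⊕ X))) ↔ U) ∨ X) → (X → ¬(X → U)) = F → T = T
((((U → (U → (U ⊕ X))) ↔ U) ∨ X) → (X → ¬(X → U))) ↔ U = T ↔ F = F
X → U = F → F = T
¬(X → U) = ¬T = F
(((((U → (U → (U ⊕ X))) ↔ U) ∨ X) → (X → ¬(X → U))) ↔ U) ⊕ ¬(X → U) = F ⊕ F = F
(((X → U) ⊕ U) ⊕ ¬((X ⊕ U) → (X ↔ U))) ⊕ ((((((U → (U → (U ⊕ X))) ↔ U) ∨ X) → (X → ¬(X → U))) ↔ U) ⊕ ¬(X → U)) = T ⊕ F = T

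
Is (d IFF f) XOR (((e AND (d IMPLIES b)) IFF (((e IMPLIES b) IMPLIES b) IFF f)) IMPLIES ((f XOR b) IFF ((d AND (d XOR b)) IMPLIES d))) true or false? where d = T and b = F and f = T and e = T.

F

Substituting d=T, b=F, f=T, e=T:
d IFF f = T IFF T = T
d IMPLIES b = T IMPLIES F = F
e AND (d IMPLIES b) = T AND F = F
e IMPLIES b = T IMPLIES F = F
(e IMPLIES b) IMPLIES b = F IMPLIES F = T
((e IMPLIES b) IMPLIES b) IFF f = T IFF T = T
(e AND (d IMPLIES b)) IFF (((e IMPLIES b) IMPLIES b) IFF f) = F IFF T = F
f XOR b = T XOR F = T
d XOR b = T XOR F = T
d AND (d XOR b) = T AND T = T
(d AND (d XOR b)) IMPLIES d = T IMPLIES T = T
(f XOR b) IFF ((d AND (d XOR b)) IMPLIES d) = T IFF T = T
((e AND (d IMPLIES b)) IFF (((e IMPLIES b) IMPLIES b) IFF f)) IMPLIES ((f XOR b) IFF ((d AND (d XOR b)) IMPLIES d)) = F IMPLIES T = T
(d IFF f) XOR (((e AND (d IMPLIES b)) IFF (((e IMPLIES b) IMPLIES b) IFF f)) IMPLIES ((f XOR b) IFF ((d AND (d XOR b)) IMPLIES d))) = T XOR T = F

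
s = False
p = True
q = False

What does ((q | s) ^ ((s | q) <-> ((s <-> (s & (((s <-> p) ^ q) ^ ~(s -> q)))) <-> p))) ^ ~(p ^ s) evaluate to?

False

q | s = False | False = False
s | q = False | False = False
s <-> p = False <-> True = False
(s <-> p) ^ q = False ^ False = False
s -> q = False -> False = True
~(s -> q) = ~True = False
((s <-> p) ^ q) ^ ~(s -> q) = False ^ False = False
s & (((s <-> p) ^ q) ^ ~(s -> q)) = False & False = False
s <-> (s & (((s <-> p) ^ q) ^ ~(s -> q))) = False <-> False = True
(s <-> (s & (((s <-> p) ^ q) ^ ~(s -> q)))) <-> p = True <-> True = True
(s | q) <-> ((s <-> (s & (((s <-> p) ^ q) ^ ~(s -> q)))) <-> p) = False <-> True = False
(q | s) ^ ((s | q) <-> ((s <-> (s & (((s <-> p) ^ q) ^ ~(s -> q)))) <-> p)) = False ^ False = False
p ^ s = True ^ False = True
~(p ^ s) = ~True = False
((q | s) ^ ((s | q) <-> ((s <-> (s & (((s <-> p) ^ q) ^ ~(s -> q)))) <-> p))) ^ ~(p ^ s) = False ^ False = False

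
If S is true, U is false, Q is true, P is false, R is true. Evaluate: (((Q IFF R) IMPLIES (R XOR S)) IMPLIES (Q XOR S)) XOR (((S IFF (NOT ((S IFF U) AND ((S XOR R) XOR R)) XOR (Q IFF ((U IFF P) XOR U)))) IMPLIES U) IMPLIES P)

Q IFF R = true IFF true = true
R XOR S = true XOR true = false
(Q IFF R) IMPLIES (R XOR S) = true IMPLIES false = false
Q XOR S = true XOR true = false
((Q IFF R) IMPLIES (R XOR S)) IMPLIES (Q XOR S) = false IMPLIES false = true
S IFF U = true IFF false = false
S XOR R = true XOR true = false
(S XOR R) XOR R = false XOR true = true
(S IFF U) AND ((S XOR R) XOR R) = false AND true = false
NOT ((S IFF U) AND ((S XOR R) XOR R)) = NOT false = true
U IFF P = false IFF false = true
(U IFF P) XOR U = true XOR false = true
Q IFF ((U IFF P) XOR U) = true IFF true = true
NOT ((S IFF U) AND ((S XOR R) XOR R)) XOR (Q IFF ((U IFF P) XOR U)) = true XOR true = false
S IFF (NOT ((S IFF U) AND ((S XOR R) XOR R)) XOR (Q IFF ((U IFF P) XOR U))) = true IFF false = false
(S IFF (NOT ((S IFF U) AND ((S XOR R) XOR R)) XOR (Q IFF ((U IFF P) XOR U)))) IMPLIES U = false IMPLIES false = true
((S IFF (NOT ((S IFF U) AND ((S XOR R) XOR R)) XOR (Q IFF ((U IFF P) XOR U)))) IMPLIES U) IMPLIES P = true IMPLIES false = false
(((Q IFF R) IMPLIES (R XOR S)) IMPLIES (Q XOR S)) XOR (((S IFF (NOT ((S IFF U) AND ((S XOR R) XOR R)) XOR (Q IFF ((U IFF P) XOR U)))) IMPLIES U) IMPLIES P) = true XOR false = true

true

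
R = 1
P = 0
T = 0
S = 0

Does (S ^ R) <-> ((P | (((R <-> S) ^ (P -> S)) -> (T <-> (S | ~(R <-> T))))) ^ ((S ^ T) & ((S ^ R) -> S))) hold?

Substituting R=1, P=0, T=0, S=0:
S ^ R = 0 ^ 1 = 1
R <-> S = 1 <-> 0 = 0
P -> S = 0 -> 0 = 1
(R <-> S) ^ (P -> S) = 0 ^ 1 = 1
R <-> T = 1 <-> 0 = 0
~(R <-> T) = ~0 = 1
S | ~(R <-> T) = 0 | 1 = 1
T <-> (S | ~(R <-> T)) = 0 <-> 1 = 0
((R <-> S) ^ (P -> S)) -> (T <-> (S | ~(R <-> T))) = 1 -> 0 = 0
P | (((R <-> S) ^ (P -> S)) -> (T <-> (S | ~(R <-> T)))) = 0 | 0 = 0
S ^ T = 0 ^ 0 = 0
S ^ R = 0 ^ 1 = 1
(S ^ R) -> S = 1 -> 0 = 0
(S ^ T) & ((S ^ R) -> S) = 0 & 0 = 0
(P | (((R <-> S) ^ (P -> S)) -> (T <-> (S | ~(R <-> T))))) ^ ((S ^ T) & ((S ^ R) -> S)) = 0 ^ 0 = 0
(S ^ R) <-> ((P | (((R <-> S) ^ (P -> S)) -> (T <-> (S | ~(R <-> T))))) ^ ((S ^ T) & ((S ^ R) -> S))) = 1 <-> 0 = 0

0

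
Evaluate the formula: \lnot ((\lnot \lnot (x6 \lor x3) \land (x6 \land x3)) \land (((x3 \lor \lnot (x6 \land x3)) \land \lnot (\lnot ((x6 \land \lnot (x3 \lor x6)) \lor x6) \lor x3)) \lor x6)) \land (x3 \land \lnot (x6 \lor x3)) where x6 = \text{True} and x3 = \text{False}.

Substituting x6=\text{True}, x3=\text{False}:
x6 \lor x3 = \text{True} \lor \text{False} = \text{True}
\lnot (x6 \lor x3) = \lnot \text{True} = \text{False}
\lnot \lnot (x6 \lor x3) = \lnot \text{False} = \text{True}
x6 \land x3 = \text{True} \land \text{False} = \text{False}
\lnot \lnot (x6 \lor x3) \land (x6 \land x3) = \text{True} \land \text{False} = \text{False}
x6 \land x3 = \text{True} \land \text{False} = \text{False}
\lnot (x6 \land x3) = \lnot \text{False} = \text{True}
x3 \lor \lnot (x6 \land x3) = \text{False} \lor \text{True} = \text{True}
x3 \lor x6 = \text{False} \lor \text{True} = \text{True}
\lnot (x3 \lor x6) = \lnot \text{True} = \text{False}
x6 \land \lnot (x3 \lor x6) = \text{True} \land \text{False} = \text{False}
(x6 \land \lnot (x3 \lor x6)) \lor x6 = \text{False} \lor \text{True} = \text{True}
\lnot ((x6 \land \lnot (x3 \lor x6)) \lor x6) = \lnot \text{True} = \text{False}
\lnot ((x6 \land \lnot (x3 \lor x6)) \lor x6) \lor x3 = \text{False} \lor \text{False} = \text{False}
\lnot (\lnot ((x6 \land \lnot (x3 \lor x6)) \lor x6) \lor x3) = \lnot \text{False} = \text{True}
(x3 \lor \lnot (x6 \land x3)) \land \lnot (\lnot ((x6 \land \lnot (x3 \lor x6)) \lor x6) \lor x3) = \text{True} \land \text{True} = \text{True}
((x3 \lor \lnot (x6 \land x3)) \land \lnot (\lnot ((x6 \land \lnot (x3 \lor x6)) \lor x6) \lor x3)) \lor x6 = \text{True} \lor \text{True} = \text{True}
(\lnot \lnot (x6 \lor x3) \land (x6 \land x3)) \land (((x3 \lor \lnot (x6 \land x3)) \land \lnot (\lnot ((x6 \land \lnot (x3 \lor x6)) \lor x6) \lor x3)) \lor x6) = \text{False} \land \text{True} = \text{False}
\lnot ((\lnot \lnot (x6 \lor x3) \land (x6 \land x3)) \land (((x3 \lor \lnot (x6 \land x3)) \land \lnot (\lnot ((x6 \land \lnot (x3 \lor x6)) \lor x6) \lor x3)) \lor x6)) = \lnot \text{False} = \text{True}
x6 \lor x3 = \text{True} \lor \text{False} = \text{True}
\lnot (x6 \lor x3) = \lnot \text{True} = \text{False}
x3 \land \lnot (x6 \lor x3) = \text{False} \land \text{False} = \text{False}
\lnot ((\lnot \lnot (x6 \lor x3) \land (x6 \land x3)) \land (((x3 \lor \lnot (x6 \land x3)) \land \lnot (\lnot ((x6 \land \lnot (x3 \lor x6)) \lor x6) \lor x3)) \lor x6)) \land (x3 \land \lnot (x6 \lor x3)) = \text{True} \land \text{False} = \text{False}

\text{False}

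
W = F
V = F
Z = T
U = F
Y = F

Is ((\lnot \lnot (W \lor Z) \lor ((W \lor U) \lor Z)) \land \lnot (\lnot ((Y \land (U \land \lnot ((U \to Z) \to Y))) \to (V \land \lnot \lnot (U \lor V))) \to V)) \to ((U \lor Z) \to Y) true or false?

T

Substituting W=F, V=F, Z=T, U=F, Y=F:
W \lor Z = F \lor T = T
\lnot (W \lor Z) = \lnot T = F
\lnot \lnot (W \lor Z) = \lnot F = T
W \lor U = F \lor F = F
(W \lor U) \lor Z = F \lor T = T
\lnot \lnot (W \lor Z) \lor ((W \lor U) \lor Z) = T \lor T = T
U \to Z = F \to T = T
(U \to Z) \to Y = T \to F = F
\lnot ((U \to Z) \to Y) = \lnot F = T
U \land \lnot ((U \to Z) \to Y) = F \land T = F
Y \land (U \land \lnot ((U \to Z) \to Y)) = F \land F = F
U \lor V = F \lor F = F
\lnot (U \lor V) = \lnot F = T
\lnot \lnot (U \lor V) = \lnot T = F
V \land \lnot \lnot (U \lor V) = F \land F = F
(Y \land (U \land \lnot ((U \to Z) \to Y))) \to (V \land \lnot \lnot (U \lor V)) = F \to F = T
\lnot ((Y \land (U \land \lnot ((U \to Z) \to Y))) \to (V \land \lnot \lnot (U \lor V))) = \lnot T = F
\lnot ((Y \land (U \land \lnot ((U \to Z) \to Y))) \to (V \land \lnot \lnot (U \lor V))) \to V = F \to F = T
\lnot (\lnot ((Y \land (U \land \lnot ((U \to Z) \to Y))) \to (V \land \lnot \lnot (U \lor V))) \to V) = \lnot T = F
(\lnot \lnot (W \lor Z) \lor ((W \lor U) \lor Z)) \land \lnot (\lnot ((Y \land (U \land \lnot ((U \to Z) \to Y))) \to (V \land \lnot \lnot (U \lor V))) \to V) = T \land F = F
U \lor Z = F \lor T = T
(U \lor Z) \to Y = T \to F = F
((\lnot \lnot (W \lor Z) \lor ((W \lor U) \lor Z)) \land \lnot (\lnot ((Y \land (U \land \lnot ((U \to Z) \to Y))) \to (V \land \lnot \lnot (U \lor V))) \to V)) \to ((U \lor Z) \to Y) = F \to F = T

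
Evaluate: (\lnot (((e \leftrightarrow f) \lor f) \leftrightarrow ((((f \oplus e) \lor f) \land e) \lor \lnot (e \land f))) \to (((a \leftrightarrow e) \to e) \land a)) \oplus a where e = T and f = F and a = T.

Substituting e=T, f=F, a=T:
e \leftrightarrow f = T \leftrightarrow F = F
(e \leftrightarrow f) \lor f = F \lor F = F
f \oplus e = F \oplus T = T
(f \oplus e) \lor f = T \lor F = T
((f \oplus e) \lor f) \land e = T \land T = T
e \land f = T \land F = F
\lnot (e \land f) = \lnot F = T
(((f \oplus e) \lor f) \land e) \lor \lnot (e \land f) = T \lor T = T
((e \leftrightarrow f) \lor f) \leftrightarrow ((((f \oplus e) \lor f) \land e) \lor \lnot (e \land f)) = F \leftrightarrow T = F
\lnot (((e \leftrightarrow f) \lor f) \leftrightarrow ((((f \oplus e) \lor f) \land e) \lor \lnot (e \land f))) = \lnot F = T
a \leftrightarrow e = T \leftrightarrow T = T
(a \leftrightarrow e) \to e = T \to T = T
((a \leftrightarrow e) \to e) \land a = T \land T = T
\lnot (((e \leftrightarrow f) \lor f) \leftrightarrow ((((f \oplus e) \lor f) \land e) \lor \lnot (e \land f))) \to (((a \leftrightarrow e) \to e) \land a) = T \to T = T
(\lnot (((e \leftrightarrow f) \lor f) \leftrightarrow ((((f \oplus e) \lor f) \land e) \lor \lnot (e \land f))) \to (((a \leftrightarrow e) \to e) \land a)) \oplus a = T \oplus T = F

F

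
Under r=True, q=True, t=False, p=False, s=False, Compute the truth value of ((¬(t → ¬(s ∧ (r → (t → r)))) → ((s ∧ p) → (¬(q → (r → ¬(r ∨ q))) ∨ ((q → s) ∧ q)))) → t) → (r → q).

True

t → r = False → True = True
r → (t → r) = True → True = True
s ∧ (r → (t → r)) = False ∧ True = False
¬(s ∧ (r → (t → r))) = ¬False = True
t → ¬(s ∧ (r → (t → r))) = False → True = True
¬(t → ¬(s ∧ (r → (t → r)))) = ¬True = False
s ∧ p = False ∧ False = False
r ∨ q = True ∨ True = True
¬(r ∨ q) = ¬True = False
r → ¬(r ∨ q) = True → False = False
q → (r → ¬(r ∨ q)) = True → False = False
¬(q → (r → ¬(r ∨ q))) = ¬False = True
q → s = True → False = False
(q → s) ∧ q = False ∧ True = False
¬(q → (r → ¬(r ∨ q))) ∨ ((q → s) ∧ q) = True ∨ False = True
(s ∧ p) → (¬(q → (r → ¬(r ∨ q))) ∨ ((q → s) ∧ q)) = False → True = True
¬(t → ¬(s ∧ (r → (t → r)))) → ((s ∧ p) → (¬(q → (r → ¬(r ∨ q))) ∨ ((q → s) ∧ q))) = False → True = True
(¬(t → ¬(s ∧ (r → (t → r)))) → ((s ∧ p) → (¬(q → (r → ¬(r ∨ q))) ∨ ((q → s) ∧ q)))) → t = True → False = False
r → q = True → True = True
((¬(t → ¬(s ∧ (r → (t → r)))) → ((s ∧ p) → (¬(q → (r → ¬(r ∨ q))) ∨ ((q → s) ∧ q)))) → t) → (r → q) = False → True = True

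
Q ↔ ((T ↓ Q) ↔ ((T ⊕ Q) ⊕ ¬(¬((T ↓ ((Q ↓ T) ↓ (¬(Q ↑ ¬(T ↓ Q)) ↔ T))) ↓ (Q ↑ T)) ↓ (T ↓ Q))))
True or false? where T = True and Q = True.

Substituting T=True, Q=True:
T ↓ Q = True ↓ True = False
T ⊕ Q = True ⊕ True = False
Q ↓ T = True ↓ True = False
T ↓ Q = True ↓ True = False
¬(T ↓ Q) = ¬False = True
Q ↑ ¬(T ↓ Q) = True ↑ True = False
¬(Q ↑ ¬(T ↓ Q)) = ¬False = True
¬(Q ↑ ¬(T ↓ Q)) ↔ T = True ↔ True = True
(Q ↓ T) ↓ (¬(Q ↑ ¬(T ↓ Q)) ↔ T) = False ↓ True = False
T ↓ ((Q ↓ T) ↓ (¬(Q ↑ ¬(T ↓ Q)) ↔ T)) = True ↓ False = False
Q ↑ T = True ↑ True = False
(T ↓ ((Q ↓ T) ↓ (¬(Q ↑ ¬(T ↓ Q)) ↔ T))) ↓ (Q ↑ T) = False ↓ False = True
¬((T ↓ ((Q ↓ T) ↓ (¬(Q ↑ ¬(T ↓ Q)) ↔ T))) ↓ (Q ↑ T)) = ¬True = False
T ↓ Q = True ↓ True = False
¬((T ↓ ((Q ↓ T) ↓ (¬(Q ↑ ¬(T ↓ Q)) ↔ T))) ↓ (Q ↑ T)) ↓ (T ↓ Q) = False ↓ False = True
¬(¬((T ↓ ((Q ↓ T) ↓ (¬(Q ↑ ¬(T ↓ Q)) ↔ T))) ↓ (Q ↑ T)) ↓ (T ↓ Q)) = ¬True = False
(T ⊕ Q) ⊕ ¬(¬((T ↓ ((Q ↓ T) ↓ (¬(Q ↑ ¬(T ↓ Q)) ↔ T))) ↓ (Q ↑ T)) ↓ (T ↓ Q)) = False ⊕ False = False
(T ↓ Q) ↔ ((T ⊕ Q) ⊕ ¬(¬((T ↓ ((Q ↓ T) ↓ (¬(Q ↑ ¬(T ↓ Q)) ↔ T))) ↓ (Q ↑ T)) ↓ (T ↓ Q))) = False ↔ False = True
Q ↔ ((T ↓ Q) ↔ ((T ⊕ Q) ⊕ ¬(¬((T ↓ ((Q ↓ T) ↓ (¬(Q ↑ ¬(T ↓ Q)) ↔ T))) ↓ (Q ↑ T)) ↓ (T ↓ Q)))) = True ↔ True = True

True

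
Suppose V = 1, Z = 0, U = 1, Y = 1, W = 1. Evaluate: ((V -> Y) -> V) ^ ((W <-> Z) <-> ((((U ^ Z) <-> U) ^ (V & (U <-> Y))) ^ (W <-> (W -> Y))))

V -> Y = 1 -> 1 = 1
(V -> Y) -> V = 1 -> 1 = 1
W <-> Z = 1 <-> 0 = 0
U ^ Z = 1 ^ 0 = 1
(U ^ Z) <-> U = 1 <-> 1 = 1
U <-> Y = 1 <-> 1 = 1
V & (U <-> Y) = 1 & 1 = 1
((U ^ Z) <-> U) ^ (V & (U <-> Y)) = 1 ^ 1 = 0
W -> Y = 1 -> 1 = 1
W <-> (W -> Y) = 1 <-> 1 = 1
(((U ^ Z) <-> U) ^ (V & (U <-> Y))) ^ (W <-> (W -> Y)) = 0 ^ 1 = 1
(W <-> Z) <-> ((((U ^ Z) <-> U) ^ (V & (U <-> Y))) ^ (W <-> (W -> Y))) = 0 <-> 1 = 0
((V -> Y) -> V) ^ ((W <-> Z) <-> ((((U ^ Z) <-> U) ^ (V & (U <-> Y))) ^ (W <-> (W -> Y)))) = 1 ^ 0 = 1

1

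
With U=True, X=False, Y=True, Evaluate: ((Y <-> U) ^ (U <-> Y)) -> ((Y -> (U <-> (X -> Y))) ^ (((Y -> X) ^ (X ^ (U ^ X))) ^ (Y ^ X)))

True

Y <-> U = True <-> True = True
U <-> Y = True <-> True = True
(Y <-> U) ^ (U <-> Y) = True ^ True = False
X -> Y = False -> True = True
U <-> (X -> Y) = True <-> True = True
Y -> (U <-> (X -> Y)) = True -> True = True
Y -> X = True -> False = False
U ^ X = True ^ False = True
X ^ (U ^ X) = False ^ True = True
(Y -> X) ^ (X ^ (U ^ X)) = False ^ True = True
Y ^ X = True ^ False = True
((Y -> X) ^ (X ^ (U ^ X))) ^ (Y ^ X) = True ^ True = False
(Y -> (U <-> (X -> Y))) ^ (((Y -> X) ^ (X ^ (U ^ X))) ^ (Y ^ X)) = True ^ False = True
((Y <-> U) ^ (U <-> Y)) -> ((Y -> (U <-> (X -> Y))) ^ (((Y -> X) ^ (X ^ (U ^ X))) ^ (Y ^ X))) = False -> True = True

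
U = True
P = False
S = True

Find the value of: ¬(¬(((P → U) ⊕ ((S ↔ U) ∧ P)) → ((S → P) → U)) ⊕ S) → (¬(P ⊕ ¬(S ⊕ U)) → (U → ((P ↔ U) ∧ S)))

True

Substituting U=True, P=False, S=True:
P → U = False → True = True
S ↔ U = True ↔ True = True
(S ↔ U) ∧ P = True ∧ False = False
(P → U) ⊕ ((S ↔ U) ∧ P) = True ⊕ False = True
S → P = True → False = False
(S → P) → U = False → True = True
((P → U) ⊕ ((S ↔ U) ∧ P)) → ((S → P) → U) = True → True = True
¬(((P → U) ⊕ ((S ↔ U) ∧ P)) → ((S → P) → U)) = ¬True = False
¬(((P → U) ⊕ ((S ↔ U) ∧ P)) → ((S → P) → U)) ⊕ S = False ⊕ True = True
¬(¬(((P → U) ⊕ ((S ↔ U) ∧ P)) → ((S → P) → U)) ⊕ S) = ¬True = False
S ⊕ U = True ⊕ True = False
¬(S ⊕ U) = ¬False = True
P ⊕ ¬(S ⊕ U) = False ⊕ True = True
¬(P ⊕ ¬(S ⊕ U)) = ¬True = False
P ↔ U = False ↔ True = False
(P ↔ U) ∧ S = False ∧ True = False
U → ((P ↔ U) ∧ S) = True → False = False
¬(P ⊕ ¬(S ⊕ U)) → (U → ((P ↔ U) ∧ S)) = False → False = True
¬(¬(((P → U) ⊕ ((S ↔ U) ∧ P)) → ((S → P) → U)) ⊕ S) → (¬(P ⊕ ¬(S ⊕ U)) → (U → ((P ↔ U) ∧ S))) = False → True = True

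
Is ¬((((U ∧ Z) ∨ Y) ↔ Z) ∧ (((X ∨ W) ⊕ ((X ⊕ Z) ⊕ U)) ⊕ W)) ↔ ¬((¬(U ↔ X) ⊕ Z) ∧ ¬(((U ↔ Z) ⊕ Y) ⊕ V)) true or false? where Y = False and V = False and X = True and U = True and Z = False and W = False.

False

U ∧ Z = True ∧ False = False
(U ∧ Z) ∨ Y = False ∨ False = False
((U ∧ Z) ∨ Y) ↔ Z = False ↔ False = True
X ∨ W = True ∨ False = True
X ⊕ Z = True ⊕ False = True
(X ⊕ Z) ⊕ U = True ⊕ True = False
(X ∨ W) ⊕ ((X ⊕ Z) ⊕ U) = True ⊕ False = True
((X ∨ W) ⊕ ((X ⊕ Z) ⊕ U)) ⊕ W = True ⊕ False = True
(((U ∧ Z) ∨ Y) ↔ Z) ∧ (((X ∨ W) ⊕ ((X ⊕ Z) ⊕ U)) ⊕ W) = True ∧ True = True
¬((((U ∧ Z) ∨ Y) ↔ Z) ∧ (((X ∨ W) ⊕ ((X ⊕ Z) ⊕ U)) ⊕ W)) = ¬True = False
U ↔ X = True ↔ True = True
¬(U ↔ X) = ¬True = False
¬(U ↔ X) ⊕ Z = False ⊕ False = False
U ↔ Z = True ↔ False = False
(U ↔ Z) ⊕ Y = False ⊕ False = False
((U ↔ Z) ⊕ Y) ⊕ V = False ⊕ False = False
¬(((U ↔ Z) ⊕ Y) ⊕ V) = ¬False = True
(¬(U ↔ X) ⊕ Z) ∧ ¬(((U ↔ Z) ⊕ Y) ⊕ V) = False ∧ True = False
¬((¬(U ↔ X) ⊕ Z) ∧ ¬(((U ↔ Z) ⊕ Y) ⊕ V)) = ¬False = True
¬((((U ∧ Z) ∨ Y) ↔ Z) ∧ (((X ∨ W) ⊕ ((X ⊕ Z) ⊕ U)) ⊕ W)) ↔ ¬((¬(U ↔ X) ⊕ Z) ∧ ¬(((U ↔ Z) ⊕ Y) ⊕ V)) = False ↔ True = False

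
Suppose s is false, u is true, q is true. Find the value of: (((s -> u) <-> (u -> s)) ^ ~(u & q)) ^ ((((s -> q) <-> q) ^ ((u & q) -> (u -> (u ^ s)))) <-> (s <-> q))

True

s -> u = False -> True = True
u -> s = True -> False = False
(s -> u) <-> (u -> s) = True <-> False = False
u & q = True & True = True
~(u & q) = ~True = False
((s -> u) <-> (u -> s)) ^ ~(u & q) = False ^ False = False
s -> q = False -> True = True
(s -> q) <-> q = True <-> True = True
u & q = True & True = True
u ^ s = True ^ False = True
u -> (u ^ s) = True -> True = True
(u & q) -> (u -> (u ^ s)) = True -> True = True
((s -> q) <-> q) ^ ((u & q) -> (u -> (u ^ s))) = True ^ True = False
s <-> q = False <-> True = False
(((s -> q) <-> q) ^ ((u & q) -> (u -> (u ^ s)))) <-> (s <-> q) = False <-> False = True
(((s -> u) <-> (u -> s)) ^ ~(u & q)) ^ ((((s -> q) <-> q) ^ ((u & q) -> (u -> (u ^ s)))) <-> (s <-> q)) = False ^ True = True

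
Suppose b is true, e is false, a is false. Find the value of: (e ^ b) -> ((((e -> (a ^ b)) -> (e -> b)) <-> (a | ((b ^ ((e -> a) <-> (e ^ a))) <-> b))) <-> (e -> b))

T

e ^ b = F ^ T = T
a ^ b = F ^ T = T
e -> (a ^ b) = F -> T = T
e -> b = F -> T = T
(e -> (a ^ b)) -> (e -> b) = T -> T = T
e -> a = F -> F = T
e ^ a = F ^ F = F
(e -> a) <-> (e ^ a) = T <-> F = F
b ^ ((e -> a) <-> (e ^ a)) = T ^ F = T
(b ^ ((e -> a) <-> (e ^ a))) <-> b = T <-> T = T
a | ((b ^ ((e -> a) <-> (e ^ a))) <-> b) = F | T = T
((e -> (a ^ b)) -> (e -> b)) <-> (a | ((b ^ ((e -> a) <-> (e ^ a))) <-> b)) = T <-> T = T
e -> b = F -> T = T
(((e -> (a ^ b)) -> (e -> b)) <-> (a | ((b ^ ((e -> a) <-> (e ^ a))) <-> b))) <-> (e -> b) = T <-> T = T
(e ^ b) -> ((((e -> (a ^ b)) -> (e -> b)) <-> (a | ((b ^ ((e -> a) <-> (e ^ a))) <-> b))) <-> (e -> b)) = T -> T = T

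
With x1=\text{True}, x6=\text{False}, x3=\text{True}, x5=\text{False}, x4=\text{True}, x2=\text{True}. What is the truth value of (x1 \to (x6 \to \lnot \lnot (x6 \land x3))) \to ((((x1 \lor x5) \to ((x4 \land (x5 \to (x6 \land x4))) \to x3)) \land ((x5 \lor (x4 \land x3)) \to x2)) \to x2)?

\text{True}

x6 \land x3 = \text{False} \land \text{True} = \text{False}
\lnot (x6 \land x3) = \lnot \text{False} = \text{True}
\lnot \lnot (x6 \land x3) = \lnot \text{True} = \text{False}
x6 \to \lnot \lnot (x6 \land x3) = \text{False} \to \text{False} = \text{True}
x1 \to (x6 \to \lnot \lnot (x6 \land x3)) = \text{True} \to \text{True} = \text{True}
x1 \lor x5 = \text{True} \lor \text{False} = \text{True}
x6 \land x4 = \text{False} \land \text{True} = \text{False}
x5 \to (x6 \land x4) = \text{False} \to \text{False} = \text{True}
x4 \land (x5 \to (x6 \land x4)) = \text{True} \land \text{True} = \text{True}
(x4 \land (x5 \to (x6 \land x4))) \to x3 = \text{True} \to \text{True} = \text{True}
(x1 \lor x5) \to ((x4 \land (x5 \to (x6 \land x4))) \to x3) = \text{True} \to \text{True} = \text{True}
x4 \land x3 = \text{True} \land \text{True} = \text{True}
x5 \lor (x4 \land x3) = \text{False} \lor \text{True} = \text{True}
(x5 \lor (x4 \land x3)) \to x2 = \text{True} \to \text{True} = \text{True}
((x1 \lor x5) \to ((x4 \land (x5 \to (x6 \land x4))) \to x3)) \land ((x5 \lor (x4 \land x3)) \to x2) = \text{True} \land \text{True} = \text{True}
(((x1 \lor x5) \to ((x4 \land (x5 \to (x6 \land x4))) \to x3)) \land ((x5 \lor (x4 \land x3)) \to x2)) \to x2 = \text{True} \to \text{True} = \text{True}
(x1 \to (x6 \to \lnot \lnot (x6 \land x3))) \to ((((x1 \lor x5) \to ((x4 \land (x5 \to (x6 \land x4))) \to x3)) \land ((x5 \lor (x4 \land x3)) \to x2)) \to x2) = \text{True} \to \text{True} = \text{True}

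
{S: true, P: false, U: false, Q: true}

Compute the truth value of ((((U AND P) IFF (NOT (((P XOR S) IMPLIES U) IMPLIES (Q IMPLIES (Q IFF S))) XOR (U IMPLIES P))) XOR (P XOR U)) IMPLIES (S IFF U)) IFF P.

Substituting S=true, P=false, U=false, Q=true:
U AND P = false AND false = false
P XOR S = false XOR true = true
(P XOR S) IMPLIES U = true IMPLIES false = false
Q IFF S = true IFF true = true
Q IMPLIES (Q IFF S) = true IMPLIES true = true
((P XOR S) IMPLIES U) IMPLIES (Q IMPLIES (Q IFF S)) = false IMPLIES true = true
NOT (((P XOR S) IMPLIES U) IMPLIES (Q IMPLIES (Q IFF S))) = NOT true = false
U IMPLIES P = false IMPLIES false = true
NOT (((P XOR S) IMPLIES U) IMPLIES (Q IMPLIES (Q IFF S))) XOR (U IMPLIES P) = false XOR true = true
(U AND P) IFF (NOT (((P XOR S) IMPLIES U) IMPLIES (Q IMPLIES (Q IFF S))) XOR (U IMPLIES P)) = false IFF true = false
P XOR U = false XOR false = false
((U AND P) IFF (NOT (((P XOR S) IMPLIES U) IMPLIES (Q IMPLIES (Q IFF S))) XOR (U IMPLIES P))) XOR (P XOR U) = false XOR false = false
S IFF U = true IFF false = false
(((U AND P) IFF (NOT (((P XOR S) IMPLIES U) IMPLIES (Q IMPLIES (Q IFF S))) XOR (U IMPLIES P))) XOR (P XOR U)) IMPLIES (S IFF U) = false IMPLIES false = true
((((U AND P) IFF (NOT (((P XOR S) IMPLIES U) IMPLIES (Q IMPLIES (Q IFF S))) XOR (U IMPLIES P))) XOR (P XOR U)) IMPLIES (S IFF U)) IFF P = true IFF false = false

false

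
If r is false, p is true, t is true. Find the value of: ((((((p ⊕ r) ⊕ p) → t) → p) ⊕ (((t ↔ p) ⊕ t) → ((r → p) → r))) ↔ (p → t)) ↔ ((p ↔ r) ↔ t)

p ⊕ r = True ⊕ False = True
(p ⊕ r) ⊕ p = True ⊕ True = False
((p ⊕ r) ⊕ p) → t = False → True = True
(((p ⊕ r) ⊕ p) → t) → p = True → True = True
t ↔ p = True ↔ True = True
(t ↔ p) ⊕ t = True ⊕ True = False
r → p = False → True = True
(r → p) → r = True → False = False
((t ↔ p) ⊕ t) → ((r → p) → r) = False → False = True
((((p ⊕ r) ⊕ p) → t) → p) ⊕ (((t ↔ p) ⊕ t) → ((r → p) → r)) = True ⊕ True = False
p → t = True → True = True
(((((p ⊕ r) ⊕ p) → t) → p) ⊕ (((t ↔ p) ⊕ t) → ((r → p) → r))) ↔ (p → t) = False ↔ True = False
p ↔ r = True ↔ False = False
(p ↔ r) ↔ t = False ↔ True = False
((((((p ⊕ r) ⊕ p) → t) → p) ⊕ (((t ↔ p) ⊕ t) → ((r → p) → r))) ↔ (p → t)) ↔ ((p ↔ r) ↔ t) = False ↔ False = True

True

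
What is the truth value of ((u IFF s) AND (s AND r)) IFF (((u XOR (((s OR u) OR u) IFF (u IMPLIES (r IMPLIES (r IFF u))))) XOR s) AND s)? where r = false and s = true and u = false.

u IFF s = false IFF true = false
s AND r = true AND false = false
(u IFF s) AND (s AND r) = false AND false = false
s OR u = true OR false = true
(s OR u) OR u = true OR false = true
r IFF u = false IFF false = true
r IMPLIES (r IFF u) = false IMPLIES true = true
u IMPLIES (r IMPLIES (r IFF u)) = false IMPLIES true = true
((s OR u) OR u) IFF (u IMPLIES (r IMPLIES (r IFF u))) = true IFF true = true
u XOR (((s OR u) OR u) IFF (u IMPLIES (r IMPLIES (r IFF u)))) = false XOR true = true
(u XOR (((s OR u) OR u) IFF (u IMPLIES (r IMPLIES (r IFF u))))) XOR s = true XOR true = false
((u XOR (((s OR u) OR u) IFF (u IMPLIES (r IMPLIES (r IFF u))))) XOR s) AND s = false AND true = false
((u IFF s) AND (s AND r)) IFF (((u XOR (((s OR u) OR u) IFF (u IMPLIES (r IMPLIES (r IFF u))))) XOR s) AND s) = false IFF false = true

true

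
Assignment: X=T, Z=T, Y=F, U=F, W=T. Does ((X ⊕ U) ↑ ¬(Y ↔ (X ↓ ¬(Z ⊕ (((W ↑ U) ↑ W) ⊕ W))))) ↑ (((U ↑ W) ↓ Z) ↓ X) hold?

X ⊕ U = T ⊕ F = T
W ↑ U = T ↑ F = T
(W ↑ U) ↑ W = T ↑ T = F
((W ↑ U) ↑ W) ⊕ W = F ⊕ T = T
Z ⊕ (((W ↑ U) ↑ W) ⊕ W) = T ⊕ T = F
¬(Z ⊕ (((W ↑ U) ↑ W) ⊕ W)) = ¬F = T
X ↓ ¬(Z ⊕ (((W ↑ U) ↑ W) ⊕ W)) = T ↓ T = F
Y ↔ (X ↓ ¬(Z ⊕ (((W ↑ U) ↑ W) ⊕ W))) = F ↔ F = T
¬(Y ↔ (X ↓ ¬(Z ⊕ (((W ↑ U) ↑ W) ⊕ W)))) = ¬T = F
(X ⊕ U) ↑ ¬(Y ↔ (X ↓ ¬(Z ⊕ (((W ↑ U) ↑ W) ⊕ W)))) = T ↑ F = T
U ↑ W = F ↑ T = T
(U ↑ W) ↓ Z = T ↓ T = F
((U ↑ W) ↓ Z) ↓ X = F ↓ T = F
((X ⊕ U) ↑ ¬(Y ↔ (X ↓ ¬(Z ⊕ (((W ↑ U) ↑ W) ⊕ W))))) ↑ (((U ↑ W) ↓ Z) ↓ X) = T ↑ F = T

T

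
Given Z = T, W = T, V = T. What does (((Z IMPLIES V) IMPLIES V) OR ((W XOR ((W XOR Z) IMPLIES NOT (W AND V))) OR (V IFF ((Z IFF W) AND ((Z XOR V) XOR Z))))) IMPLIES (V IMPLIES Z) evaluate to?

T

Z IMPLIES V = T IMPLIES T = T
(Z IMPLIES V) IMPLIES V = T IMPLIES T = T
W XOR Z = T XOR T = F
W AND V = T AND T = T
NOT (W AND V) = NOT T = F
(W XOR Z) IMPLIES NOT (W AND V) = F IMPLIES F = T
W XOR ((W XOR Z) IMPLIES NOT (W AND V)) = T XOR T = F
Z IFF W = T IFF T = T
Z XOR V = T XOR T = F
(Z XOR V) XOR Z = F XOR T = T
(Z IFF W) AND ((Z XOR V) XOR Z) = T AND T = T
V IFF ((Z IFF W) AND ((Z XOR V) XOR Z)) = T IFF T = T
(W XOR ((W XOR Z) IMPLIES NOT (W AND V))) OR (V IFF ((Z IFF W) AND ((Z XOR V) XOR Z))) = F OR T = T
((Z IMPLIES V) IMPLIES V) OR ((W XOR ((W XOR Z) IMPLIES NOT (W AND V))) OR (V IFF ((Z IFF W) AND ((Z XOR V) XOR Z)))) = T OR T = T
V IMPLIES Z = T IMPLIES T = T
(((Z IMPLIES V) IMPLIES V) OR ((W XOR ((W XOR Z) IMPLIES NOT (W AND V))) OR (V IFF ((Z IFF W) AND ((Z XOR V) XOR Z))))) IMPLIES (V IMPLIES Z) = T IMPLIES T = T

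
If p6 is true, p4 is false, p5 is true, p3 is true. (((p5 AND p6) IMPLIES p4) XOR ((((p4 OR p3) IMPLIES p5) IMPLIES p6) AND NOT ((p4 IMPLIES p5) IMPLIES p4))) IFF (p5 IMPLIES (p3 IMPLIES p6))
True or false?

Substituting p6=T, p4=F, p5=T, p3=T:
p5 AND p6 = T AND T = T
(p5 AND p6) IMPLIES p4 = T IMPLIES F = F
p4 OR p3 = F OR T = T
(p4 OR p3) IMPLIES p5 = T IMPLIES T = T
((p4 OR p3) IMPLIES p5) IMPLIES p6 = T IMPLIES T = T
p4 IMPLIES p5 = F IMPLIES T = T
(p4 IMPLIES p5) IMPLIES p4 = T IMPLIES F = F
NOT ((p4 IMPLIES p5) IMPLIES p4) = NOT F = T
(((p4 OR p3) IMPLIES p5) IMPLIES p6) AND NOT ((p4 IMPLIES p5) IMPLIES p4) = T AND T = T
((p5 AND p6) IMPLIES p4) XOR ((((p4 OR p3) IMPLIES p5) IMPLIES p6) AND NOT ((p4 IMPLIES p5) IMPLIES p4)) = F XOR T = T
p3 IMPLIES p6 = T IMPLIES T = T
p5 IMPLIES (p3 IMPLIES p6) = T IMPLIES T = T
(((p5 AND p6) IMPLIES p4) XOR ((((p4 OR p3) IMPLIES p5) IMPLIES p6) AND NOT ((p4 IMPLIES p5) IMPLIES p4))) IFF (p5 IMPLIES (p3 IMPLIES p6)) = T IFF T = T

T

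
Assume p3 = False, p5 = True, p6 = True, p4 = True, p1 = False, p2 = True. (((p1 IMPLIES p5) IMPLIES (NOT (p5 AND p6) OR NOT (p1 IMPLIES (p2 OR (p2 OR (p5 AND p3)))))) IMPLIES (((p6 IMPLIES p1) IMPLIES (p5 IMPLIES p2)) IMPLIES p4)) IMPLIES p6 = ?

True

p1 IMPLIES p5 = False IMPLIES True = True
p5 AND p6 = True AND True = True
NOT (p5 AND p6) = NOT True = False
p5 AND p3 = True AND False = False
p2 OR (p5 AND p3) = True OR False = True
p2 OR (p2 OR (p5 AND p3)) = True OR True = True
p1 IMPLIES (p2 OR (p2 OR (p5 AND p3))) = False IMPLIES True = True
NOT (p1 IMPLIES (p2 OR (p2 OR (p5 AND p3)))) = NOT True = False
NOT (p5 AND p6) OR NOT (p1 IMPLIES (p2 OR (p2 OR (p5 AND p3)))) = False OR False = False
(p1 IMPLIES p5) IMPLIES (NOT (p5 AND p6) OR NOT (p1 IMPLIES (p2 OR (p2 OR (p5 AND p3))))) = True IMPLIES False = False
p6 IMPLIES p1 = True IMPLIES False = False
p5 IMPLIES p2 = True IMPLIES True = True
(p6 IMPLIES p1) IMPLIES (p5 IMPLIES p2) = False IMPLIES True = True
((p6 IMPLIES p1) IMPLIES (p5 IMPLIES p2)) IMPLIES p4 = True IMPLIES True = True
((p1 IMPLIES p5) IMPLIES (NOT (p5 AND p6) OR NOT (p1 IMPLIES (p2 OR (p2 OR (p5 AND p3)))))) IMPLIES (((p6 IMPLIES p1) IMPLIES (p5 IMPLIES p2)) IMPLIES p4) = False IMPLIES True = True
(((p1 IMPLIES p5) IMPLIES (NOT (p5 AND p6) OR NOT (p1 IMPLIES (p2 OR (p2 OR (p5 AND p3)))))) IMPLIES (((p6 IMPLIES p1) IMPLIES (p5 IMPLIES p2)) IMPLIES p4)) IMPLIES p6 = True IMPLIES True = True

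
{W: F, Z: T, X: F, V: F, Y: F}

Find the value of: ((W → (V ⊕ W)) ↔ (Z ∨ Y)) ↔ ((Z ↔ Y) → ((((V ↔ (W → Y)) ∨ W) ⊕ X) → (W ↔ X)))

Substituting W=F, Z=T, X=F, V=F, Y=F:
V ⊕ W = F ⊕ F = F
W → (V ⊕ W) = F → F = T
Z ∨ Y = T ∨ F = T
(W → (V ⊕ W)) ↔ (Z ∨ Y) = T ↔ T = T
Z ↔ Y = T ↔ F = F
W → Y = F → F = T
V ↔ (W → Y) = F ↔ T = F
(V ↔ (W → Y)) ∨ W = F ∨ F = F
((V ↔ (W → Y)) ∨ W) ⊕ X = F ⊕ F = F
W ↔ X = F ↔ F = T
(((V ↔ (W → Y)) ∨ W) ⊕ X) → (W ↔ X) = F → T = T
(Z ↔ Y) → ((((V ↔ (W → Y)) ∨ W) ⊕ X) → (W ↔ X)) = F → T = T
((W → (V ⊕ W)) ↔ (Z ∨ Y)) ↔ ((Z ↔ Y) → ((((V ↔ (W → Y)) ∨ W) ⊕ X) → (W ↔ X))) = T ↔ T = T

T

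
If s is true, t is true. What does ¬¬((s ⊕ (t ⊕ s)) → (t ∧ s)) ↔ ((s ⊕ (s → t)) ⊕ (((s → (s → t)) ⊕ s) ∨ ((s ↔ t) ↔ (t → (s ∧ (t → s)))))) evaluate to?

t ⊕ s = T ⊕ T = F
s ⊕ (t ⊕ s) = T ⊕ F = T
t ∧ s = T ∧ T = T
(s ⊕ (t ⊕ s)) → (t ∧ s) = T → T = T
¬((s ⊕ (t ⊕ s)) → (t ∧ s)) = ¬T = F
¬¬((s ⊕ (t ⊕ s)) → (t ∧ s)) = ¬F = T
s → t = T → T = T
s ⊕ (s → t) = T ⊕ T = F
s → t = T → T = T
s → (s → t) = T → T = T
(s → (s → t)) ⊕ s = T ⊕ T = F
s ↔ t = T ↔ T = T
t → s = T → T = T
s ∧ (t → s) = T ∧ T = T
t → (s ∧ (t → s)) = T → T = T
(s ↔ t) ↔ (t → (s ∧ (t → s))) = T ↔ T = T
((s → (s → t)) ⊕ s) ∨ ((s ↔ t) ↔ (t → (s ∧ (t → s)))) = F ∨ T = T
(s ⊕ (s → t)) ⊕ (((s → (s → t)) ⊕ s) ∨ ((s ↔ t) ↔ (t → (s ∧ (t → s))))) = F ⊕ T = T
¬¬((s ⊕ (t ⊕ s)) → (t ∧ s)) ↔ ((s ⊕ (s → t)) ⊕ (((s → (s → t)) ⊕ s) ∨ ((s ↔ t) ↔ (t → (s ∧ (t → s)))))) = T ↔ T = T

T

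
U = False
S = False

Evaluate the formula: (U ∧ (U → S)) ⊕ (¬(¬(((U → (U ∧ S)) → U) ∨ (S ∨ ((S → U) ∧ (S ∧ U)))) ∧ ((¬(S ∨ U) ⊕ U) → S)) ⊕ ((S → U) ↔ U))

U → S = False → False = True
U ∧ (U → S) = False ∧ True = False
U ∧ S = False ∧ False = False
U → (U ∧ S) = False → False = True
(U → (U ∧ S)) → U = True → False = False
S → U = False → False = True
S ∧ U = False ∧ False = False
(S → U) ∧ (S ∧ U) = True ∧ False = False
S ∨ ((S → U) ∧ (S ∧ U)) = False ∨ False = False
((U → (U ∧ S)) → U) ∨ (S ∨ ((S → U) ∧ (S ∧ U))) = False ∨ False = False
¬(((U → (U ∧ S)) → U) ∨ (S ∨ ((S → U) ∧ (S ∧ U)))) = ¬False = True
S ∨ U = False ∨ False = False
¬(S ∨ U) = ¬False = True
¬(S ∨ U) ⊕ U = True ⊕ False = True
(¬(S ∨ U) ⊕ U) → S = True → False = False
¬(((U → (U ∧ S)) → U) ∨ (S ∨ ((S → U) ∧ (S ∧ U)))) ∧ ((¬(S ∨ U) ⊕ U) → S) = True ∧ False = False
¬(¬(((U → (U ∧ S)) → U) ∨ (S ∨ ((S → U) ∧ (S ∧ U)))) ∧ ((¬(S ∨ U) ⊕ U) → S)) = ¬False = True
S → U = False → False = True
(S → U) ↔ U = True ↔ False = False
¬(¬(((U → (U ∧ S)) → U) ∨ (S ∨ ((S → U) ∧ (S ∧ U)))) ∧ ((¬(S ∨ U) ⊕ U) → S)) ⊕ ((S → U) ↔ U) = True ⊕ False = True
(U ∧ (U → S)) ⊕ (¬(¬(((U → (U ∧ S)) → U) ∨ (S ∨ ((S → U) ∧ (S ∧ U)))) ∧ ((¬(S ∨ U) ⊕ U) → S)) ⊕ ((S → U) ↔ U)) = False ⊕ True = True

True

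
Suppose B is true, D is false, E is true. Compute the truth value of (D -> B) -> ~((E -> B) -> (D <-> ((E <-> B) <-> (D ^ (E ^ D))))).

T

Substituting B=T, D=F, E=T:
D -> B = F -> T = T
E -> B = T -> T = T
E <-> B = T <-> T = T
E ^ D = T ^ F = T
D ^ (E ^ D) = F ^ T = T
(E <-> B) <-> (D ^ (E ^ D)) = T <-> T = T
D <-> ((E <-> B) <-> (D ^ (E ^ D))) = F <-> T = F
(E -> B) -> (D <-> ((E <-> B) <-> (D ^ (E ^ D)))) = T -> F = F
~((E -> B) -> (D <-> ((E <-> B) <-> (D ^ (E ^ D))))) = ~F = T
(D -> B) -> ~((E -> B) -> (D <-> ((E <-> B) <-> (D ^ (E ^ D))))) = T -> T = T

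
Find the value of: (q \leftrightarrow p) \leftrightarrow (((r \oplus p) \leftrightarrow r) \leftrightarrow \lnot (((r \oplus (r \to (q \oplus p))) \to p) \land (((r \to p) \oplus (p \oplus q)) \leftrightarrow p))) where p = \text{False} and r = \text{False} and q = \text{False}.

q \leftrightarrow p = \text{False} \leftrightarrow \text{False} = \text{True}
r \oplus p = \text{False} \oplus \text{False} = \text{False}
(r \oplus p) \leftrightarrow r = \text{False} \leftrightarrow \text{False} = \text{True}
q \oplus p = \text{False} \oplus \text{False} = \text{False}
r \to (q \oplus p) = \text{False} \to \text{False} = \text{True}
r \oplus (r \to (q \oplus p)) = \text{False} \oplus \text{True} = \text{True}
(r \oplus (r \to (q \oplus p))) \to p = \text{True} \to \text{False} = \text{False}
r \to p = \text{False} \to \text{False} = \text{True}
p \oplus q = \text{False} \oplus \text{False} = \text{False}
(r \to p) \oplus (p \oplus q) = \text{True} \oplus \text{False} = \text{True}
((r \to p) \oplus (p \oplus q)) \leftrightarrow p = \text{True} \leftrightarrow \text{False} = \text{False}
((r \oplus (r \to (q \oplus p))) \to p) \land (((r \to p) \oplus (p \oplus q)) \leftrightarrow p) = \text{False} \land \text{False} = \text{False}
\lnot (((r \oplus (r \to (q \oplus p))) \to p) \land (((r \to p) \oplus (p \oplus q)) \leftrightarrow p)) = \lnot \text{False} = \text{True}
((r \oplus p) \leftrightarrow r) \leftrightarrow \lnot (((r \oplus (r \to (q \oplus p))) \to p) \land (((r \to p) \oplus (p \oplus q)) \leftrightarrow p)) = \text{True} \leftrightarrow \text{True} = \text{True}
(q \leftrightarrow p) \leftrightarrow (((r \oplus p) \leftrightarrow r) \leftrightarrow \lnot (((r \oplus (r \to (q \oplus p))) \to p) \land (((r \to p) \oplus (p \oplus q)) \leftrightarrow p))) = \text{True} \leftrightarrow \text{True} = \text{True}

\text{True}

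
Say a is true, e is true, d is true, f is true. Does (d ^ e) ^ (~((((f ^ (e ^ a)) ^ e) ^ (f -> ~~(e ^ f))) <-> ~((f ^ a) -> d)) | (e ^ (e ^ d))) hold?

T

Substituting a=T, e=T, d=T, f=T:
d ^ e = T ^ T = F
e ^ a = T ^ T = F
f ^ (e ^ a) = T ^ F = T
(f ^ (e ^ a)) ^ e = T ^ T = F
e ^ f = T ^ T = F
~(e ^ f) = ~F = T
~~(e ^ f) = ~T = F
f -> ~~(e ^ f) = T -> F = F
((f ^ (e ^ a)) ^ e) ^ (f -> ~~(e ^ f)) = F ^ F = F
f ^ a = T ^ T = F
(f ^ a) -> d = F -> T = T
~((f ^ a) -> d) = ~T = F
(((f ^ (e ^ a)) ^ e) ^ (f -> ~~(e ^ f))) <-> ~((f ^ a) -> d) = F <-> F = T
~((((f ^ (e ^ a)) ^ e) ^ (f -> ~~(e ^ f))) <-> ~((f ^ a) -> d)) = ~T = F
e ^ d = T ^ T = F
e ^ (e ^ d) = T ^ F = T
~((((f ^ (e ^ a)) ^ e) ^ (f -> ~~(e ^ f))) <-> ~((f ^ a) -> d)) | (e ^ (e ^ d)) = F | T = T
(d ^ e) ^ (~((((f ^ (e ^ a)) ^ e) ^ (f -> ~~(e ^ f))) <-> ~((f ^ a) -> d)) | (e ^ (e ^ d))) = F ^ T = T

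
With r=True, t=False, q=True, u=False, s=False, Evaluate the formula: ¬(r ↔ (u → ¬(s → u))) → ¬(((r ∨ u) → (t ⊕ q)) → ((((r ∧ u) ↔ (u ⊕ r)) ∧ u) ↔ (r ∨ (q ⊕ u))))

s → u = False → False = True
¬(s → u) = ¬True = False
u → ¬(s → u) = False → False = True
r ↔ (u → ¬(s → u)) = True ↔ True = True
¬(r ↔ (u → ¬(s → u))) = ¬True = False
r ∨ u = True ∨ False = True
t ⊕ q = False ⊕ True = True
(r ∨ u) → (t ⊕ q) = True → True = True
r ∧ u = True ∧ False = False
u ⊕ r = False ⊕ True = True
(r ∧ u) ↔ (u ⊕ r) = False ↔ True = False
((r ∧ u) ↔ (u ⊕ r)) ∧ u = False ∧ False = False
q ⊕ u = True ⊕ False = True
r ∨ (q ⊕ u) = True ∨ True = True
(((r ∧ u) ↔ (u ⊕ r)) ∧ u) ↔ (r ∨ (q ⊕ u)) = False ↔ True = False
((r ∨ u) → (t ⊕ q)) → ((((r ∧ u) ↔ (u ⊕ r)) ∧ u) ↔ (r ∨ (q ⊕ u))) = True → False = False
¬(((r ∨ u) → (t ⊕ q)) → ((((r ∧ u) ↔ (u ⊕ r)) ∧ u) ↔ (r ∨ (q ⊕ u)))) = ¬False = True
¬(r ↔ (u → ¬(s → u))) → ¬(((r ∨ u) → (t ⊕ q)) → ((((r ∧ u) ↔ (u ⊕ r)) ∧ u) ↔ (r ∨ (q ⊕ u)))) = False → True = True

True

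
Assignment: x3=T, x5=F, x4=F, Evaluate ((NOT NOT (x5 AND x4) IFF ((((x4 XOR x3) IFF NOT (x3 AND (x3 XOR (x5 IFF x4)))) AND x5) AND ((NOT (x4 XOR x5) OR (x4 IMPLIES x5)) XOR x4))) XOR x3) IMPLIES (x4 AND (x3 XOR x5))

T

Substituting x3=T, x5=F, x4=F:
x5 AND x4 = F AND F = F
NOT (x5 AND x4) = NOT F = T
NOT NOT (x5 AND x4) = NOT T = F
x4 XOR x3 = F XOR T = T
x5 IFF x4 = F IFF F = T
x3 XOR (x5 IFF x4) = T XOR T = F
x3 AND (x3 XOR (x5 IFF x4)) = T AND F = F
NOT (x3 AND (x3 XOR (x5 IFF x4))) = NOT F = T
(x4 XOR x3) IFF NOT (x3 AND (x3 XOR (x5 IFF x4))) = T IFF T = T
((x4 XOR x3) IFF NOT (x3 AND (x3 XOR (x5 IFF x4)))) AND x5 = T AND F = F
x4 XOR x5 = F XOR F = F
NOT (x4 XOR x5) = NOT F = T
x4 IMPLIES x5 = F IMPLIES F = T
NOT (x4 XOR x5) OR (x4 IMPLIES x5) = T OR T = T
(NOT (x4 XOR x5) OR (x4 IMPLIES x5)) XOR x4 = T XOR F = T
(((x4 XOR x3) IFF NOT (x3 AND (x3 XOR (x5 IFF x4)))) AND x5) AND ((NOT (x4 XOR x5) OR (x4 IMPLIES x5)) XOR x4) = F AND T = F
NOT NOT (x5 AND x4) IFF ((((x4 XOR x3) IFF NOT (x3 AND (x3 XOR (x5 IFF x4)))) AND x5) AND ((NOT (x4 XOR x5) OR (x4 IMPLIES x5)) XOR x4)) = F IFF F = T
(NOT NOT (x5 AND x4) IFF ((((x4 XOR x3) IFF NOT (x3 AND (x3 XOR (x5 IFF x4)))) AND x5) AND ((NOT (x4 XOR x5) OR (x4 IMPLIES x5)) XOR x4))) XOR x3 = T XOR T = F
x3 XOR x5 = T XOR F = T
x4 AND (x3 XOR x5) = F AND T = F
((NOT NOT (x5 AND x4) IFF ((((x4 XOR x3) IFF NOT (x3 AND (x3 XOR (x5 IFF x4)))) AND x5) AND ((NOT (x4 XOR x5) OR (x4 IMPLIES x5)) XOR x4))) XOR x3) IMPLIES (x4 AND (x3 XOR x5)) = F IMPLIES F = T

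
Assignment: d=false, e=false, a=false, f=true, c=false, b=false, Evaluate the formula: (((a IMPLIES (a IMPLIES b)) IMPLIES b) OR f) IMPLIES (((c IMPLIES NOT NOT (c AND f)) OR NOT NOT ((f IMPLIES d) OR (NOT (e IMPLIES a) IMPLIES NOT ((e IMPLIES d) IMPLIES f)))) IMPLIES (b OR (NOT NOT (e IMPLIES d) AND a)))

false

Substituting d=false, e=false, a=false, f=true, c=false, b=false:
a IMPLIES b = false IMPLIES false = true
a IMPLIES (a IMPLIES b) = false IMPLIES true = true
(a IMPLIES (a IMPLIES b)) IMPLIES b = true IMPLIES false = false
((a IMPLIES (a IMPLIES b)) IMPLIES b) OR f = false OR true = true
c AND f = false AND true = false
NOT (c AND f) = NOT false = true
NOT NOT (c AND f) = NOT true = false
c IMPLIES NOT NOT (c AND f) = false IMPLIES false = true
f IMPLIES d = true IMPLIES false = false
e IMPLIES a = false IMPLIES false = true
NOT (e IMPLIES a) = NOT true = false
e IMPLIES d = false IMPLIES false = true
(e IMPLIES d) IMPLIES f = true IMPLIES true = true
NOT ((e IMPLIES d) IMPLIES f) = NOT true = false
NOT (e IMPLIES a) IMPLIES NOT ((e IMPLIES d) IMPLIES f) = false IMPLIES false = true
(f IMPLIES d) OR (NOT (e IMPLIES a) IMPLIES NOT ((e IMPLIES d) IMPLIES f)) = false OR true = true
NOT ((f IMPLIES d) OR (NOT (e IMPLIES a) IMPLIES NOT ((e IMPLIES d) IMPLIES f))) = NOT true = false
NOT NOT ((f IMPLIES d) OR (NOT (e IMPLIES a) IMPLIES NOT ((e IMPLIES d) IMPLIES f))) = NOT false = true
(c IMPLIES NOT NOT (c AND f)) OR NOT NOT ((f IMPLIES d) OR (NOT (e IMPLIES a) IMPLIES NOT ((e IMPLIES d) IMPLIES f))) = true OR true = true
e IMPLIES d = false IMPLIES false = true
NOT (e IMPLIES d) = NOT true = false
NOT NOT (e IMPLIES d) = NOT false = true
NOT NOT (e IMPLIES d) AND a = true AND false = false
b OR (NOT NOT (e IMPLIES d) AND a) = false OR false = false
((c IMPLIES NOT NOT (c AND f)) OR NOT NOT ((f IMPLIES d) OR (NOT (e IMPLIES a) IMPLIES NOT ((e IMPLIES d) IMPLIES f)))) IMPLIES (b OR (NOT NOT (e IMPLIES d) AND a)) = true IMPLIES false = false
(((a IMPLIES (a IMPLIES b)) IMPLIES b) OR f) IMPLIES (((c IMPLIES NOT NOT (c AND f)) OR NOT NOT ((f IMPLIES d) OR (NOT (e IMPLIES a) IMPLIES NOT ((e IMPLIES d) IMPLIES f)))) IMPLIES (b OR (NOT NOT (e IMPLIES d) AND a))) = true IMPLIES false = false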